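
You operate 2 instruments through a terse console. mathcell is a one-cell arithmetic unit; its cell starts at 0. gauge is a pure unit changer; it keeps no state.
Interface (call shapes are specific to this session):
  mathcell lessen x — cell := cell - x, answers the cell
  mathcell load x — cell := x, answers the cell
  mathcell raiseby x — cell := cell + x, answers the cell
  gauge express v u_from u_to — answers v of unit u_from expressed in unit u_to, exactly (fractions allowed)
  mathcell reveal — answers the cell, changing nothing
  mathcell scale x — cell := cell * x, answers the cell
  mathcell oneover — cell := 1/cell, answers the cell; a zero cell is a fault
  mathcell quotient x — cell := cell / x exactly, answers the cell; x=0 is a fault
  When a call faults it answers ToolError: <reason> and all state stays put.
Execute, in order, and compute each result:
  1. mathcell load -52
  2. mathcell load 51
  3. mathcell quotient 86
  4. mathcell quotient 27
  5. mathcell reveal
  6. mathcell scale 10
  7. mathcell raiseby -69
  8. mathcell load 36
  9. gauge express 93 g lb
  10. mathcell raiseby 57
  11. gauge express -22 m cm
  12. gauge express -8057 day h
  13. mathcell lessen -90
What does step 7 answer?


Answer: -26618/387

Derivation:
> mathcell load -52
= -52
> mathcell load 51
= 51
> mathcell quotient 86
= 51/86
> mathcell quotient 27
= 17/774
> mathcell reveal
= 17/774
> mathcell scale 10
= 85/387
> mathcell raiseby -69
= -26618/387
> mathcell load 36
= 36
> gauge express 93 g lb
= 9300000/45359237
> mathcell raiseby 57
= 93
> gauge express -22 m cm
= -2200
> gauge express -8057 day h
= -193368
> mathcell lessen -90
= 183


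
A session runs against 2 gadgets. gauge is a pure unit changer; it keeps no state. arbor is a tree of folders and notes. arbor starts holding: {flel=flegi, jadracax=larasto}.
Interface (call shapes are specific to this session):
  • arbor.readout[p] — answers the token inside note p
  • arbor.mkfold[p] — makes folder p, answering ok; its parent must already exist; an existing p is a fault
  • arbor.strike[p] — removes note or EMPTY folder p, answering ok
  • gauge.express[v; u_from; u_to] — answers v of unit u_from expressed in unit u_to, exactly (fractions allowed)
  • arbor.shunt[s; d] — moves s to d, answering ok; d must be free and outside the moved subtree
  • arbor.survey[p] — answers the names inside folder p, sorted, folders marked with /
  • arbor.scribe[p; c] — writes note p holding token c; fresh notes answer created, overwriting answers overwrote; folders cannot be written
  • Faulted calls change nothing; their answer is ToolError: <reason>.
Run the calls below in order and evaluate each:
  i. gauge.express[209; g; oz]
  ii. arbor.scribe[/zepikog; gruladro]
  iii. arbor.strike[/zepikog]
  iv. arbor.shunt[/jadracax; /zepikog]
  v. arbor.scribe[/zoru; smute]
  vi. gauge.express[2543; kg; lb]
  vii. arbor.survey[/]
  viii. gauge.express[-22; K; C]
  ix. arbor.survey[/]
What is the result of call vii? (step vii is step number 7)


I use express on v='209', u_from='g', u_to='oz', and observe 30400000/4123567.
I use scribe on p='/zepikog', c='gruladro', and see created.
I try strike on p='/zepikog', and see ok.
I run shunt on s='/jadracax', d='/zepikog', and get ok.
Now I run scribe on p='/zoru', c='smute': created.
Invoking express on v='2543', u_from='kg', u_to='lb', and observe 254300000000/45359237.
Then survey on p='/': [flel, zepikog, zoru].
Then express on v='-22', u_from='K', u_to='C', which returns -5903/20.
Invoking survey on p='/', giving [flel, zepikog, zoru].

Answer: [flel, zepikog, zoru]


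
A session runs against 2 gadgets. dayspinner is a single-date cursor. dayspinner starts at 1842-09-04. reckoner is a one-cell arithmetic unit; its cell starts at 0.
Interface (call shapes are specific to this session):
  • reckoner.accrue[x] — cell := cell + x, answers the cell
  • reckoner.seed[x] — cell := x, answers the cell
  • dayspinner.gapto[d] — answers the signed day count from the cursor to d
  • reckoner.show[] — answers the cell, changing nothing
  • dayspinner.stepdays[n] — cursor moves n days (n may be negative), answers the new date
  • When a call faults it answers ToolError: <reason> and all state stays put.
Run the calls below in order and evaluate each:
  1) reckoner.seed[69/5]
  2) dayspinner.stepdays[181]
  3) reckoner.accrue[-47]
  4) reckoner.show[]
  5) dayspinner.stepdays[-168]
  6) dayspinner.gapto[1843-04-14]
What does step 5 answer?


$ reckoner.seed 69/5
= 69/5
$ dayspinner.stepdays 181
= 1843-03-04
$ reckoner.accrue -47
= -166/5
$ reckoner.show
= -166/5
$ dayspinner.stepdays -168
= 1842-09-17
$ dayspinner.gapto 1843-04-14
= 209

Answer: 1842-09-17


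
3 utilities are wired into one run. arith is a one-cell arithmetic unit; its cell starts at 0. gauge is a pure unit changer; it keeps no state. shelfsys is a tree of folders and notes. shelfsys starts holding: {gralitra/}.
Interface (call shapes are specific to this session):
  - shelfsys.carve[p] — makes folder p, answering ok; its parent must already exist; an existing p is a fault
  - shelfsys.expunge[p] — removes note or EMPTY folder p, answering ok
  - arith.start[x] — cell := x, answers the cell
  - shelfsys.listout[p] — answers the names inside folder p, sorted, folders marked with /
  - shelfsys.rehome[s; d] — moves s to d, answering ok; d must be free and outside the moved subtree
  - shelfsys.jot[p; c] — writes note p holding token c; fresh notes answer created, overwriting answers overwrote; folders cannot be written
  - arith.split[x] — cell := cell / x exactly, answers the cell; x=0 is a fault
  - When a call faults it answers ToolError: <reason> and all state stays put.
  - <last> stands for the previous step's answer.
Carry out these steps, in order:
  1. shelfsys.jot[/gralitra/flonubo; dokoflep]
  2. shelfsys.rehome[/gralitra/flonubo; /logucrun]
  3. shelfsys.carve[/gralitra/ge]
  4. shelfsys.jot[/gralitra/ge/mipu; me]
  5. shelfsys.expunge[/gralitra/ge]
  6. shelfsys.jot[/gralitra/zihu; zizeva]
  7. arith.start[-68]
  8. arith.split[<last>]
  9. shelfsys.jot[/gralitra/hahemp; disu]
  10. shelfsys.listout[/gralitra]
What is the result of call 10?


CALL shelfsys.jot[/gralitra/flonubo; dokoflep]
RET  created
CALL shelfsys.rehome[/gralitra/flonubo; /logucrun]
RET  ok
CALL shelfsys.carve[/gralitra/ge]
RET  ok
CALL shelfsys.jot[/gralitra/ge/mipu; me]
RET  created
CALL shelfsys.expunge[/gralitra/ge]
RET  ToolError: not empty
CALL shelfsys.jot[/gralitra/zihu; zizeva]
RET  created
CALL arith.start[-68]
RET  -68
CALL arith.split[<last>]
RET  1
CALL shelfsys.jot[/gralitra/hahemp; disu]
RET  created
CALL shelfsys.listout[/gralitra]
RET  [ge/, hahemp, zihu]

Answer: [ge/, hahemp, zihu]


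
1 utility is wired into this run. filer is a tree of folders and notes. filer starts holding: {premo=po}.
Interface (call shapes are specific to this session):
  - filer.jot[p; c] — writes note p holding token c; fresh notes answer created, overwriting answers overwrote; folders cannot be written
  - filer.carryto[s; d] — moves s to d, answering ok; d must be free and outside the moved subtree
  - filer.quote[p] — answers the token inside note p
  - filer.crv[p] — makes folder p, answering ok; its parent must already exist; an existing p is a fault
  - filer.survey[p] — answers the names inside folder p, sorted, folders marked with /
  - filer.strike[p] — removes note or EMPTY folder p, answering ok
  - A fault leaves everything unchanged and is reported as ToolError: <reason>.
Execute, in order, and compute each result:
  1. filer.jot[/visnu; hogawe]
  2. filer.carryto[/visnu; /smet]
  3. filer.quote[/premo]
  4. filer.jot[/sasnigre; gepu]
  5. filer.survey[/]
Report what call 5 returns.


==> filer.jot(/visnu, hogawe)
<== created
==> filer.carryto(/visnu, /smet)
<== ok
==> filer.quote(/premo)
<== po
==> filer.jot(/sasnigre, gepu)
<== created
==> filer.survey(/)
<== [premo, sasnigre, smet]

Answer: [premo, sasnigre, smet]


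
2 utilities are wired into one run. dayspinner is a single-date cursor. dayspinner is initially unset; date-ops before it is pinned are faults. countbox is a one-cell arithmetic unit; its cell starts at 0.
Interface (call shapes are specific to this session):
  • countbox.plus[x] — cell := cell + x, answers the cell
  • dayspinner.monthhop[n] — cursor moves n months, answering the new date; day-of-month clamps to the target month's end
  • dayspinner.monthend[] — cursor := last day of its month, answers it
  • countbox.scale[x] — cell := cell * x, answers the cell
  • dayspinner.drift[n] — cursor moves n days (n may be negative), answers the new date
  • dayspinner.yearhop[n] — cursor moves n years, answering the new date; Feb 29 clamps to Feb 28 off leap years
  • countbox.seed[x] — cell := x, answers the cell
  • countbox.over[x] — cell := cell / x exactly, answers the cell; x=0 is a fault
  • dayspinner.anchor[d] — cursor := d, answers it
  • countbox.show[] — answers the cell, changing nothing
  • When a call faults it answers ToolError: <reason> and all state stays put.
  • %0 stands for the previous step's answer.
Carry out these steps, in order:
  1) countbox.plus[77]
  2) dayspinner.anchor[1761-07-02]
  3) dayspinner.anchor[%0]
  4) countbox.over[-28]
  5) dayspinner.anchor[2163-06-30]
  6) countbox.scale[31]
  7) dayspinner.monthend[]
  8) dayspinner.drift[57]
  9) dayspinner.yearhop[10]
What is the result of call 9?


·→ countbox.plus(x=77)
·← 77
·→ dayspinner.anchor(d=1761-07-02)
·← 1761-07-02
·→ dayspinner.anchor(d=%0)
·← 1761-07-02
·→ countbox.over(x=-28)
·← -11/4
·→ dayspinner.anchor(d=2163-06-30)
·← 2163-06-30
·→ countbox.scale(x=31)
·← -341/4
·→ dayspinner.monthend()
·← 2163-06-30
·→ dayspinner.drift(n=57)
·← 2163-08-26
·→ dayspinner.yearhop(n=10)
·← 2173-08-26

Answer: 2173-08-26


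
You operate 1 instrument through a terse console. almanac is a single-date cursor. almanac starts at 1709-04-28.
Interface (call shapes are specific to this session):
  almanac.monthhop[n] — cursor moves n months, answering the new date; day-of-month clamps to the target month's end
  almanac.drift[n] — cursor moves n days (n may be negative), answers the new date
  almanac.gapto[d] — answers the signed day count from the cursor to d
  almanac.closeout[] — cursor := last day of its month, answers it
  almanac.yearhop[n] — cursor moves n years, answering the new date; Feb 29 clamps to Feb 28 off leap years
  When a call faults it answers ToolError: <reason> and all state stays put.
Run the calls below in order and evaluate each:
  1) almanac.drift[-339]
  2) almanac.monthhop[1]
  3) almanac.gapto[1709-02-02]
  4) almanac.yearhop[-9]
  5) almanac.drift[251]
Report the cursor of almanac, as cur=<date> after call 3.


% almanac.drift n=-339
[out] 1708-05-24
% almanac.monthhop n=1
[out] 1708-06-24
% almanac.gapto d=1709-02-02
[out] 223
% almanac.yearhop n=-9
[out] 1699-06-24
% almanac.drift n=251
[out] 1700-03-02

Answer: cur=1708-06-24


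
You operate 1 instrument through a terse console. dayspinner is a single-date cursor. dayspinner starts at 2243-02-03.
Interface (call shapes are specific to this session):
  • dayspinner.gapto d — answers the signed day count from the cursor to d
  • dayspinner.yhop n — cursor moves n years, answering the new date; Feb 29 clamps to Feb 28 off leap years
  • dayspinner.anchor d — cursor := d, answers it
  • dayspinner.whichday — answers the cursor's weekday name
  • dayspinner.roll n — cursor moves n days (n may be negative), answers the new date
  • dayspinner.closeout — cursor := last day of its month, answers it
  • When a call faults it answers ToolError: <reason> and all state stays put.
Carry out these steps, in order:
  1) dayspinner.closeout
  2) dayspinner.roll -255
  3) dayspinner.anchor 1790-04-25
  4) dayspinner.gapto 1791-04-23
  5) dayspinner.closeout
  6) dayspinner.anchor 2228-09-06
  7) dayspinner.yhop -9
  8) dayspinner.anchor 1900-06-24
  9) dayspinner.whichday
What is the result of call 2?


Answer: 2242-06-18

Derivation:
>> dayspinner.closeout()
<< 2243-02-28
>> dayspinner.roll(n: -255)
<< 2242-06-18
>> dayspinner.anchor(d: 1790-04-25)
<< 1790-04-25
>> dayspinner.gapto(d: 1791-04-23)
<< 363
>> dayspinner.closeout()
<< 1790-04-30
>> dayspinner.anchor(d: 2228-09-06)
<< 2228-09-06
>> dayspinner.yhop(n: -9)
<< 2219-09-06
>> dayspinner.anchor(d: 1900-06-24)
<< 1900-06-24
>> dayspinner.whichday()
<< Sunday


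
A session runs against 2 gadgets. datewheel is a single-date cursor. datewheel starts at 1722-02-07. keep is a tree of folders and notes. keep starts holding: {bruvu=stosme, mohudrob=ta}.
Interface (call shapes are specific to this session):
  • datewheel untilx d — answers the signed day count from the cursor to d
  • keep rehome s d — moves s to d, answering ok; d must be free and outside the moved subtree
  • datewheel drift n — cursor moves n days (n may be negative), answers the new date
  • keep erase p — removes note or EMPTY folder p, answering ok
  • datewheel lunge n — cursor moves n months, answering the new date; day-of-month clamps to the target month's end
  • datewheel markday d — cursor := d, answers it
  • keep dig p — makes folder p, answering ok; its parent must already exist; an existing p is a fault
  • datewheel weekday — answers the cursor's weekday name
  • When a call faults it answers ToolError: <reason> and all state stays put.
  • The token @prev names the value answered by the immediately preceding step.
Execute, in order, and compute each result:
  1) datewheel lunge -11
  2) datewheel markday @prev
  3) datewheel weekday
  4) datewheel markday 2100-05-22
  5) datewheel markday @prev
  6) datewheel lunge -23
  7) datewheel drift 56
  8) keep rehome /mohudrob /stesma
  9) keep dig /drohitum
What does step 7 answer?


I run datewheel lunge on -11, and observe 1721-03-07.
I use datewheel markday on @prev, and see 1721-03-07.
Invoking datewheel weekday, which returns Friday.
Then datewheel markday on 2100-05-22, yielding 2100-05-22.
Calling datewheel markday on @prev, and observe 2100-05-22.
I use datewheel lunge on -23, and see 2098-06-22.
I call datewheel drift on 56, → 2098-08-17.
I try keep rehome on /mohudrob, /stesma, and get ok.
Calling keep dig on /drohitum, and observe ok.

Answer: 2098-08-17


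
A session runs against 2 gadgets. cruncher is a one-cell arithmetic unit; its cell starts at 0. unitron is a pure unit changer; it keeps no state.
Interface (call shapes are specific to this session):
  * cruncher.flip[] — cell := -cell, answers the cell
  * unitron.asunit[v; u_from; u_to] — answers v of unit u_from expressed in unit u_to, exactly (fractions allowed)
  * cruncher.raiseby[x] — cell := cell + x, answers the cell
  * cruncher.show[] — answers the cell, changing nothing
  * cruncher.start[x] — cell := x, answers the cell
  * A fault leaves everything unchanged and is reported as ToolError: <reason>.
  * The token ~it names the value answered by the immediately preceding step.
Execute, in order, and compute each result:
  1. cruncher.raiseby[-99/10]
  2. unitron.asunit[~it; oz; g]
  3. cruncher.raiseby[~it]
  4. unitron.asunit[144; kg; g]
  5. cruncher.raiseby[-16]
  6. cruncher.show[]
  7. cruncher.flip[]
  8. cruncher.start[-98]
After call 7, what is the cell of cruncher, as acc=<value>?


·→ raiseby(x=-99/10)
·← -99/10
·→ asunit(v=~it, u_from=oz, u_to=g)
·← -4490564463/16000000
·→ raiseby(x=~it)
·← -4648964463/16000000
·→ asunit(v=144, u_from=kg, u_to=g)
·← 144000
·→ raiseby(x=-16)
·← -4904964463/16000000
·→ show()
·← -4904964463/16000000
·→ flip()
·← 4904964463/16000000
·→ start(x=-98)
·← -98

Answer: acc=4904964463/16000000


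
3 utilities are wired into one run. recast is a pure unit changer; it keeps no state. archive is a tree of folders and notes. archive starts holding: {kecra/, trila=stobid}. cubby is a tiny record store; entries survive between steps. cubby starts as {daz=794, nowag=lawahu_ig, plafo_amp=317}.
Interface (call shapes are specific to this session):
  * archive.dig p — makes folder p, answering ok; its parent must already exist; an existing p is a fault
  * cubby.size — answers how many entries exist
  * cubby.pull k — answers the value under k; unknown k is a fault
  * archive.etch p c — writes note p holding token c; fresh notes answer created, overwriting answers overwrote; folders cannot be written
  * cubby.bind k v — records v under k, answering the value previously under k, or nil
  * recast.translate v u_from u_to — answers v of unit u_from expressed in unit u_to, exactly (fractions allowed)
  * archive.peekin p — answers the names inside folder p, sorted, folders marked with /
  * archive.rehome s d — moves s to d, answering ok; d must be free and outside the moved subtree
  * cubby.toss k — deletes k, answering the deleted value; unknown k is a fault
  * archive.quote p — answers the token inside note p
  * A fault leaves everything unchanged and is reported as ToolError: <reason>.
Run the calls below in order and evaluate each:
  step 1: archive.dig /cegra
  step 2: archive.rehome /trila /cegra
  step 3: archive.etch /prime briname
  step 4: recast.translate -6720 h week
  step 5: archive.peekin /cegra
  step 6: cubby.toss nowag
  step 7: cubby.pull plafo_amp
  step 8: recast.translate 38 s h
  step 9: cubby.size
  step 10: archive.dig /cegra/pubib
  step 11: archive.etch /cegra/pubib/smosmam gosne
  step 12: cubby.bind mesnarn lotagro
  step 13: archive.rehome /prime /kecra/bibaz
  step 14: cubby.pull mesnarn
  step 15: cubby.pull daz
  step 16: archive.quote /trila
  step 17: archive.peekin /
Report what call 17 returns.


-- 1. dig(p→/cegra) : ok
-- 2. rehome(s→/trila, d→/cegra) : ToolError: exists
-- 3. etch(p→/prime, c→briname) : created
-- 4. translate(v→-6720, u_from→h, u_to→week) : -40
-- 5. peekin(p→/cegra) : []
-- 6. toss(k→nowag) : lawahu_ig
-- 7. pull(k→plafo_amp) : 317
-- 8. translate(v→38, u_from→s, u_to→h) : 19/1800
-- 9. size() : 2
-- 10. dig(p→/cegra/pubib) : ok
-- 11. etch(p→/cegra/pubib/smosmam, c→gosne) : created
-- 12. bind(k→mesnarn, v→lotagro) : nil
-- 13. rehome(s→/prime, d→/kecra/bibaz) : ok
-- 14. pull(k→mesnarn) : lotagro
-- 15. pull(k→daz) : 794
-- 16. quote(p→/trila) : stobid
-- 17. peekin(p→/) : [cegra/, kecra/, trila]

Answer: [cegra/, kecra/, trila]


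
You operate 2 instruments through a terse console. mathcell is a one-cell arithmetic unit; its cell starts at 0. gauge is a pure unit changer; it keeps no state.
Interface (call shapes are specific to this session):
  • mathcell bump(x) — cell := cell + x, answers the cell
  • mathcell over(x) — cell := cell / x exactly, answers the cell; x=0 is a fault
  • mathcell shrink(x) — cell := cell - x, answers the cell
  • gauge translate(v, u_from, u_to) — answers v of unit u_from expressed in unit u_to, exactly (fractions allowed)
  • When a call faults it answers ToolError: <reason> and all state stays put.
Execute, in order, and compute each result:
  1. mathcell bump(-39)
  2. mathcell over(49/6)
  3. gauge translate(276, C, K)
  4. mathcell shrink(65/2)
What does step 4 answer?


==> mathcell bump(x=-39)
<== -39
==> mathcell over(x=49/6)
<== -234/49
==> gauge translate(v=276, u_from=C, u_to=K)
<== 10983/20
==> mathcell shrink(x=65/2)
<== -3653/98

Answer: -3653/98


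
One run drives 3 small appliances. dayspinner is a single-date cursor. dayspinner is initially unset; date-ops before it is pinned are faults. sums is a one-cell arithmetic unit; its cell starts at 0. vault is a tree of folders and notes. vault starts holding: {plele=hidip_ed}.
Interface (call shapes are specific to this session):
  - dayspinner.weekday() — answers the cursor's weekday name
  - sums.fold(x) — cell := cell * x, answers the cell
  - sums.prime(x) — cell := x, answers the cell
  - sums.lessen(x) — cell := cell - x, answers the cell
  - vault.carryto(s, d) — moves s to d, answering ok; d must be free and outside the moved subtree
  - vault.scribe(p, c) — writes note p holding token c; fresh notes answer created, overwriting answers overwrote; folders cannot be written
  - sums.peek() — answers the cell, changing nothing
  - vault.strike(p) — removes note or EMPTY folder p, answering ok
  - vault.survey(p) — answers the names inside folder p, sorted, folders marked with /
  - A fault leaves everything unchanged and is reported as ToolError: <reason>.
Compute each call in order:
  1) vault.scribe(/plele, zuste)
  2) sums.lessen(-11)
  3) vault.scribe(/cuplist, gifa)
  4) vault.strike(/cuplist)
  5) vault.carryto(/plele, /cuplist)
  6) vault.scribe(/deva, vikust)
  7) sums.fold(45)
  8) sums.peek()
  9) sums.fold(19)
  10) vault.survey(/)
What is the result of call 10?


% 1. vault.scribe(p=/plele, c=zuste) -> overwrote
% 2. sums.lessen(x=-11) -> 11
% 3. vault.scribe(p=/cuplist, c=gifa) -> created
% 4. vault.strike(p=/cuplist) -> ok
% 5. vault.carryto(s=/plele, d=/cuplist) -> ok
% 6. vault.scribe(p=/deva, c=vikust) -> created
% 7. sums.fold(x=45) -> 495
% 8. sums.peek() -> 495
% 9. sums.fold(x=19) -> 9405
% 10. vault.survey(p=/) -> [cuplist, deva]

Answer: [cuplist, deva]


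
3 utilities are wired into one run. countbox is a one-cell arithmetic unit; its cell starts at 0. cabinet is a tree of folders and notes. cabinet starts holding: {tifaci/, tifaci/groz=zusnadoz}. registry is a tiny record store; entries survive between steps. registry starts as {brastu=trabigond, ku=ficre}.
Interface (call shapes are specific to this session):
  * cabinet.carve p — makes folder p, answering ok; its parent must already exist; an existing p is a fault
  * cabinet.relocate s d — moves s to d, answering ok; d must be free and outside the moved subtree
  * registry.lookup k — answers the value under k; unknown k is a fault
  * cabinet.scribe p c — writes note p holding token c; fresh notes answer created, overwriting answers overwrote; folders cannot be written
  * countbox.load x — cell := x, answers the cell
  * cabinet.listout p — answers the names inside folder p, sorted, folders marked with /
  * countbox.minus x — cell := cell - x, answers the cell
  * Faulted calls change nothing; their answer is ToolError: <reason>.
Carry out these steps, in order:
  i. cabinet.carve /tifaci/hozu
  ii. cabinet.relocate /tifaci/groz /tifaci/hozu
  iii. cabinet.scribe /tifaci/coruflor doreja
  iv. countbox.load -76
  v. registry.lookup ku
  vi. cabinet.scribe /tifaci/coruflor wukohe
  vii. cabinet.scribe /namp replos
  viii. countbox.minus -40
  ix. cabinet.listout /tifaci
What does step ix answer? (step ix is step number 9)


>>> cabinet.carve p: /tifaci/hozu
= ok
>>> cabinet.relocate s: /tifaci/groz d: /tifaci/hozu
= ToolError: exists
>>> cabinet.scribe p: /tifaci/coruflor c: doreja
= created
>>> countbox.load x: -76
= -76
>>> registry.lookup k: ku
= ficre
>>> cabinet.scribe p: /tifaci/coruflor c: wukohe
= overwrote
>>> cabinet.scribe p: /namp c: replos
= created
>>> countbox.minus x: -40
= -36
>>> cabinet.listout p: /tifaci
= [coruflor, groz, hozu/]

Answer: [coruflor, groz, hozu/]


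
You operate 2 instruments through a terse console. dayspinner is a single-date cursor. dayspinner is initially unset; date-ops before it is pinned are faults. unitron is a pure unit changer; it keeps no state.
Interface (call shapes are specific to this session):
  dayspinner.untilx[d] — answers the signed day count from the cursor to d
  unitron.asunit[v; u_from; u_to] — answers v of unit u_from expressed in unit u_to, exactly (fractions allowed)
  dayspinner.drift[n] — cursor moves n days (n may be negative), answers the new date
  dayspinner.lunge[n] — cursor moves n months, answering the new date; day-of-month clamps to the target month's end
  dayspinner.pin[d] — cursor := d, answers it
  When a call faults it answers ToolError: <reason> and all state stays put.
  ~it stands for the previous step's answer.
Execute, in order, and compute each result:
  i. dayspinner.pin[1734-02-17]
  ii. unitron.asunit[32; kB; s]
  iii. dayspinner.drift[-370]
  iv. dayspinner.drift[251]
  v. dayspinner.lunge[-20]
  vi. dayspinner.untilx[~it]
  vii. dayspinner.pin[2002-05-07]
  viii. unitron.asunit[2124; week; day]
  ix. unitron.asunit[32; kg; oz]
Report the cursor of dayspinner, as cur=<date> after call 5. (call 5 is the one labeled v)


Answer: cur=1732-02-21

Derivation:
~$ dayspinner.pin 1734-02-17
[out] 1734-02-17
~$ unitron.asunit 32 kB s
[out] ToolError: incompatible units
~$ dayspinner.drift -370
[out] 1733-02-12
~$ dayspinner.drift 251
[out] 1733-10-21
~$ dayspinner.lunge -20
[out] 1732-02-21
~$ dayspinner.untilx ~it
[out] 0
~$ dayspinner.pin 2002-05-07
[out] 2002-05-07
~$ unitron.asunit 2124 week day
[out] 14868
~$ unitron.asunit 32 kg oz
[out] 51200000000/45359237


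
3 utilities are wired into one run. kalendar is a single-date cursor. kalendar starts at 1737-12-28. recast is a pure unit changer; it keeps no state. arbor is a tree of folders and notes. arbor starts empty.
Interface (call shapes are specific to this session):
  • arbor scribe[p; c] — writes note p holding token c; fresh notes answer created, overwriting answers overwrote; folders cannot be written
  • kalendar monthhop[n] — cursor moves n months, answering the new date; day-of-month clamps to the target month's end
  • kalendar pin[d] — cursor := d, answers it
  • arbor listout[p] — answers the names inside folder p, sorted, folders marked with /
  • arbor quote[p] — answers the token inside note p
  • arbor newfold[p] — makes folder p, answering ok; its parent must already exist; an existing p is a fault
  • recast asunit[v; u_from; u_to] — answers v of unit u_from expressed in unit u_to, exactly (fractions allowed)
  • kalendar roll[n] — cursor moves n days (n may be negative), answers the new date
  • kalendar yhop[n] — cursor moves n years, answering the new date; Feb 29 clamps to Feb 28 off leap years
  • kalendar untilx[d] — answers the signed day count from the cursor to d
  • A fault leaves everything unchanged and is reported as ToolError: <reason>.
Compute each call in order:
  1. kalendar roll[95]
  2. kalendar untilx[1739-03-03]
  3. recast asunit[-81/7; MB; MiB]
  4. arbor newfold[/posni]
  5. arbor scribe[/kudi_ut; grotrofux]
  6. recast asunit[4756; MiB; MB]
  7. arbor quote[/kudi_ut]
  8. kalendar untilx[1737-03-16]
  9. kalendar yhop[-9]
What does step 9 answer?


Answer: 1729-04-02

Derivation:
==> kalendar roll(n='95')
<== 1738-04-02
==> kalendar untilx(d='1739-03-03')
<== 335
==> recast asunit(v='-81/7', u_from='MB', u_to='MiB')
<== -1265625/114688
==> arbor newfold(p='/posni')
<== ok
==> arbor scribe(p='/kudi_ut', c='grotrofux')
<== created
==> recast asunit(v='4756', u_from='MiB', u_to='MB')
<== 77922304/15625
==> arbor quote(p='/kudi_ut')
<== grotrofux
==> kalendar untilx(d='1737-03-16')
<== -382
==> kalendar yhop(n='-9')
<== 1729-04-02


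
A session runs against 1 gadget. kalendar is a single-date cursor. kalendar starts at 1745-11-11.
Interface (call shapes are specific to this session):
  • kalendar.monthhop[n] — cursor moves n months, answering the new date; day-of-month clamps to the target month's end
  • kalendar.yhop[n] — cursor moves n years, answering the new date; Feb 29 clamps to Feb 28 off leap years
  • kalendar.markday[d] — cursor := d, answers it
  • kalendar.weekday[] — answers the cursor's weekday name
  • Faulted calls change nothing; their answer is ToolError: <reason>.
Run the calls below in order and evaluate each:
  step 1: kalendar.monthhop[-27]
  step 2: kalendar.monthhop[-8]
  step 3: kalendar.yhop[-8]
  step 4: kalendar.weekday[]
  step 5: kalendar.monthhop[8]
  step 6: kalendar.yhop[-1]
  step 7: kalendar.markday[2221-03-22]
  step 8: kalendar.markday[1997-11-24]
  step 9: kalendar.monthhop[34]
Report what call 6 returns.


Answer: 1734-08-11

Derivation:
Next I call kalendar.monthhop on n→-27, → 1743-08-11.
Next I call kalendar.monthhop on n→-8, → 1742-12-11.
I invoke kalendar.yhop on n→-8, and observe 1734-12-11.
I invoke kalendar.weekday, and observe Saturday.
Invoking kalendar.monthhop on n→8: 1735-08-11.
I use kalendar.yhop on n→-1, — result: 1734-08-11.
Calling kalendar.markday on d→2221-03-22, — result: 2221-03-22.
Using kalendar.markday on d→1997-11-24, → 1997-11-24.
Calling kalendar.monthhop on n→34, → 2000-09-24.


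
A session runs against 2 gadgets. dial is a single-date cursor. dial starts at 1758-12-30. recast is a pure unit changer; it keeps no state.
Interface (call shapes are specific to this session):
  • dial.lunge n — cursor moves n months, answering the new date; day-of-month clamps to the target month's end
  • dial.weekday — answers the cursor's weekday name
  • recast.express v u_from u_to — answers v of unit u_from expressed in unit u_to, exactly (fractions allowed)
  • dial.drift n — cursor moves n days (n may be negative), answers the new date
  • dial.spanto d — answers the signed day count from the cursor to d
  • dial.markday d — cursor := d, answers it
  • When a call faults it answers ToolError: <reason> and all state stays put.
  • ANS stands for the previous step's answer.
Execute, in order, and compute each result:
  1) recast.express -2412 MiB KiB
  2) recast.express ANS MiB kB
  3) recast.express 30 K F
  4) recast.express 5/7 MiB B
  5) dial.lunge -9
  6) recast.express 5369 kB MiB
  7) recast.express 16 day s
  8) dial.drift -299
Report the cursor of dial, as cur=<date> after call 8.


-- 1. recast.express(v='-2412', u_from='MiB', u_to='KiB') -> -2469888
-- 2. recast.express(v='ANS', u_from='MiB', u_to='kB') -> -323733159936/125
-- 3. recast.express(v='30', u_from='K', u_to='F') -> -40567/100
-- 4. recast.express(v='5/7', u_from='MiB', u_to='B') -> 5242880/7
-- 5. dial.lunge(n='-9') -> 1758-03-30
-- 6. recast.express(v='5369', u_from='kB', u_to='MiB') -> 671125/131072
-- 7. recast.express(v='16', u_from='day', u_to='s') -> 1382400
-- 8. dial.drift(n='-299') -> 1757-06-04

Answer: cur=1757-06-04


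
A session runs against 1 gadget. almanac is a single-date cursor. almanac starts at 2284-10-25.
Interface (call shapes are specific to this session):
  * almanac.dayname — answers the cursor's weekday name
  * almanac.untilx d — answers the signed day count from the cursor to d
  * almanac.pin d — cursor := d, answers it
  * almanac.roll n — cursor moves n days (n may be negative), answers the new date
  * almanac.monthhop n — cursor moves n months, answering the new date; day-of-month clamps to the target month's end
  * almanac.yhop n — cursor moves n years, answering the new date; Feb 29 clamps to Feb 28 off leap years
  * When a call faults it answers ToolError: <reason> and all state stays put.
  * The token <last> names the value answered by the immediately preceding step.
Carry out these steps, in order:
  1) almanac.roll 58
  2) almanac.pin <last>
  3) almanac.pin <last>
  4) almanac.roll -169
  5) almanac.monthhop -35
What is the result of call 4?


→ almanac.roll(n='58')
← 2284-12-22
→ almanac.pin(d='<last>')
← 2284-12-22
→ almanac.pin(d='<last>')
← 2284-12-22
→ almanac.roll(n='-169')
← 2284-07-06
→ almanac.monthhop(n='-35')
← 2281-08-06

Answer: 2284-07-06


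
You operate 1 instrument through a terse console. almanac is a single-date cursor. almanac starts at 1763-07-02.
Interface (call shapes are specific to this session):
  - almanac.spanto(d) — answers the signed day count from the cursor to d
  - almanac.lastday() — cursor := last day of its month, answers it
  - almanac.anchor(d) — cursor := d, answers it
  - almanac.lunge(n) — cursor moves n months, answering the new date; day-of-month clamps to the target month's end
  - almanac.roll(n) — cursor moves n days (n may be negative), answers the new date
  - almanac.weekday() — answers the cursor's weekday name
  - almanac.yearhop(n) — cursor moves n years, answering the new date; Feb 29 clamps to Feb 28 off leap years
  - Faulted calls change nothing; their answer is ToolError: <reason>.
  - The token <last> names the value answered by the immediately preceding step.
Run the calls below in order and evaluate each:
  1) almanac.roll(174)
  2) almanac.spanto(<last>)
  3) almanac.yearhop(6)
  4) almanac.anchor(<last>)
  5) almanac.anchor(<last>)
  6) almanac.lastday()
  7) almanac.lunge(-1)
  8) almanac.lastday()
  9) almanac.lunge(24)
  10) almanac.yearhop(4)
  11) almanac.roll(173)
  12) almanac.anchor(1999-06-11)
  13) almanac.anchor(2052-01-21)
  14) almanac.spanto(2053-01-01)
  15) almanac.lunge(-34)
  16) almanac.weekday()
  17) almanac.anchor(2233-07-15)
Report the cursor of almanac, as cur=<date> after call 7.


Answer: cur=1769-11-30

Derivation:
% almanac.roll n=174
[out] 1763-12-23
% almanac.spanto d=<last>
[out] 0
% almanac.yearhop n=6
[out] 1769-12-23
% almanac.anchor d=<last>
[out] 1769-12-23
% almanac.anchor d=<last>
[out] 1769-12-23
% almanac.lastday
[out] 1769-12-31
% almanac.lunge n=-1
[out] 1769-11-30
% almanac.lastday
[out] 1769-11-30
% almanac.lunge n=24
[out] 1771-11-30
% almanac.yearhop n=4
[out] 1775-11-30
% almanac.roll n=173
[out] 1776-05-21
% almanac.anchor d=1999-06-11
[out] 1999-06-11
% almanac.anchor d=2052-01-21
[out] 2052-01-21
% almanac.spanto d=2053-01-01
[out] 346
% almanac.lunge n=-34
[out] 2049-03-21
% almanac.weekday
[out] Sunday
% almanac.anchor d=2233-07-15
[out] 2233-07-15


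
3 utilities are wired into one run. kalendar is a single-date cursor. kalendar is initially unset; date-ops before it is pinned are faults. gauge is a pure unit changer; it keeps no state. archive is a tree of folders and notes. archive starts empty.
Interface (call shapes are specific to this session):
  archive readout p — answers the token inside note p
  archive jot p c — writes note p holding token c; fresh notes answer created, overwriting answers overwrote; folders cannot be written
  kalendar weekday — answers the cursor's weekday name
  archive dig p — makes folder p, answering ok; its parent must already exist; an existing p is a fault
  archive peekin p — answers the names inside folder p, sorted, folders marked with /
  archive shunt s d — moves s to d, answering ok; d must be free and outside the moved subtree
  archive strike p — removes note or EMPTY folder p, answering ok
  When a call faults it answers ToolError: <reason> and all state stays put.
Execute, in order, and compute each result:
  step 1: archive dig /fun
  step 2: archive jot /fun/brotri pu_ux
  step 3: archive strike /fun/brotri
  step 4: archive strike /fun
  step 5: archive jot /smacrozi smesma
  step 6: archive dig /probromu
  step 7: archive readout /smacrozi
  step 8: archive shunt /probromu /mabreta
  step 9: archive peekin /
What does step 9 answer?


Act: archive dig[p=/fun]
Obs: ok
Act: archive jot[p=/fun/brotri; c=pu_ux]
Obs: created
Act: archive strike[p=/fun/brotri]
Obs: ok
Act: archive strike[p=/fun]
Obs: ok
Act: archive jot[p=/smacrozi; c=smesma]
Obs: created
Act: archive dig[p=/probromu]
Obs: ok
Act: archive readout[p=/smacrozi]
Obs: smesma
Act: archive shunt[s=/probromu; d=/mabreta]
Obs: ok
Act: archive peekin[p=/]
Obs: [mabreta/, smacrozi]

Answer: [mabreta/, smacrozi]


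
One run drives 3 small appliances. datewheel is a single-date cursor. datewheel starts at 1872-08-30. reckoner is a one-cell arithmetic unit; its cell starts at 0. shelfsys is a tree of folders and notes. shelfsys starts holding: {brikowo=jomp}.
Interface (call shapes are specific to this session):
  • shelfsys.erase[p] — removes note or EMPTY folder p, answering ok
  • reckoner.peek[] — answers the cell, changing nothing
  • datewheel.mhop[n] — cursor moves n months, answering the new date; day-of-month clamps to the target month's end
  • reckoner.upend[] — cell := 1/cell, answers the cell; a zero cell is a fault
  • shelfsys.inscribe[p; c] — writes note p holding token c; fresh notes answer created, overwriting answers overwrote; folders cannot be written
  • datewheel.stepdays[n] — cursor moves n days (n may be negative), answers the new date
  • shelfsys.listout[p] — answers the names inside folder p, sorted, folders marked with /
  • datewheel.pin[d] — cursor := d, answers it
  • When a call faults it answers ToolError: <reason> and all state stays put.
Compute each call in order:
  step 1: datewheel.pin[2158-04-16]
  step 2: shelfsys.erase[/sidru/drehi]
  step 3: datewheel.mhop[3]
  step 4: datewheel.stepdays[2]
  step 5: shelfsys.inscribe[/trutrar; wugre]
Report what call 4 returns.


CALL pin[d=2158-04-16]
RET  2158-04-16
CALL erase[p=/sidru/drehi]
RET  ToolError: not found
CALL mhop[n=3]
RET  2158-07-16
CALL stepdays[n=2]
RET  2158-07-18
CALL inscribe[p=/trutrar; c=wugre]
RET  created

Answer: 2158-07-18


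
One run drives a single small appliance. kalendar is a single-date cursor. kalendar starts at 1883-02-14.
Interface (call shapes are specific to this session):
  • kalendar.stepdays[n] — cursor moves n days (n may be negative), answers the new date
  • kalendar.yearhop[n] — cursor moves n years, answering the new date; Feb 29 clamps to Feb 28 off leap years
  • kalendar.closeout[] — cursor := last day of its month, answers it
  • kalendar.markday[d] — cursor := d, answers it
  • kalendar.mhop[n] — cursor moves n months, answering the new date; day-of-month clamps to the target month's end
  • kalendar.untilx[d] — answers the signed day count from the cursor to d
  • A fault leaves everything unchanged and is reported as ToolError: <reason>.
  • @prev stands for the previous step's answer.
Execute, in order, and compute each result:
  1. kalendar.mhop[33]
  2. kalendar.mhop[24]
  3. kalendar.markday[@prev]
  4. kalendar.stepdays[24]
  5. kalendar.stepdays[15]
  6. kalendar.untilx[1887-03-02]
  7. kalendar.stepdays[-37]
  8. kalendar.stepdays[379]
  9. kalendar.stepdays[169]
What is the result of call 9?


==> kalendar.mhop(n=33)
<== 1885-11-14
==> kalendar.mhop(n=24)
<== 1887-11-14
==> kalendar.markday(d=@prev)
<== 1887-11-14
==> kalendar.stepdays(n=24)
<== 1887-12-08
==> kalendar.stepdays(n=15)
<== 1887-12-23
==> kalendar.untilx(d=1887-03-02)
<== -296
==> kalendar.stepdays(n=-37)
<== 1887-11-16
==> kalendar.stepdays(n=379)
<== 1888-11-29
==> kalendar.stepdays(n=169)
<== 1889-05-17

Answer: 1889-05-17


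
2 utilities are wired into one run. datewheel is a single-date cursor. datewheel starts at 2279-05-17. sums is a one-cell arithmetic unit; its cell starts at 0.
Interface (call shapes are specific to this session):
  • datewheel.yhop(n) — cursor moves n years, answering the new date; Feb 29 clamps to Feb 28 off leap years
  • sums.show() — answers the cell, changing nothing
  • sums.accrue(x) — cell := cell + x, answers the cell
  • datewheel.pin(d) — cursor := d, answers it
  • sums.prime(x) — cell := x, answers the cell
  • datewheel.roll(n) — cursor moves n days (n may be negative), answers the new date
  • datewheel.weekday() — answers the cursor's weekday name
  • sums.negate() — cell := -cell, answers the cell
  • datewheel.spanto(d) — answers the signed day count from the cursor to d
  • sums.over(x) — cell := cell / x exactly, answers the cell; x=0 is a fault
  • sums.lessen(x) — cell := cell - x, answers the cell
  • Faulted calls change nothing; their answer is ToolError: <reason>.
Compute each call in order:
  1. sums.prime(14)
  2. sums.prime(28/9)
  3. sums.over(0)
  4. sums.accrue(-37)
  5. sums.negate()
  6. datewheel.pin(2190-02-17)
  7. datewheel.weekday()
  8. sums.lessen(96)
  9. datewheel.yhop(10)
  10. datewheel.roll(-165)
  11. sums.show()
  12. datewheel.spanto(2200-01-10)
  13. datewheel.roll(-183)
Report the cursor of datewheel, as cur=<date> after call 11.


>>> prime x→14
= 14
>>> prime x→28/9
= 28/9
>>> over x→0
= ToolError: division by zero
>>> accrue x→-37
= -305/9
>>> negate
= 305/9
>>> pin d→2190-02-17
= 2190-02-17
>>> weekday
= Wednesday
>>> lessen x→96
= -559/9
>>> yhop n→10
= 2200-02-17
>>> roll n→-165
= 2199-09-05
>>> show
= -559/9
>>> spanto d→2200-01-10
= 127
>>> roll n→-183
= 2199-03-06

Answer: cur=2199-09-05
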